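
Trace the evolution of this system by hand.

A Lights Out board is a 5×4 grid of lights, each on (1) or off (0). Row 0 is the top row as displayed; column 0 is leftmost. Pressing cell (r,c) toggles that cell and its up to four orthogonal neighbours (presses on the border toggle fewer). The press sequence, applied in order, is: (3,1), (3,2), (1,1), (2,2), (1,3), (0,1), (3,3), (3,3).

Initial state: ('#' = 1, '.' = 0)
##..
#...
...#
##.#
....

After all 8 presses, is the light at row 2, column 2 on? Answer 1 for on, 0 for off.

0

gen 0: ##..
#...
...#
##.#
....
gen 1: ##..
#...
.#.#
..##
.#..
gen 2: ##..
#...
.###
.#..
.##.
gen 3: #...
.##.
..##
.#..
.##.
gen 4: #...
.#..
.#..
.##.
.##.
gen 5: #..#
.###
.#.#
.##.
.##.
gen 6: .###
..##
.#.#
.##.
.##.
gen 7: .###
..##
.#..
.#.#
.###
gen 8: .###
..##
.#.#
.##.
.##.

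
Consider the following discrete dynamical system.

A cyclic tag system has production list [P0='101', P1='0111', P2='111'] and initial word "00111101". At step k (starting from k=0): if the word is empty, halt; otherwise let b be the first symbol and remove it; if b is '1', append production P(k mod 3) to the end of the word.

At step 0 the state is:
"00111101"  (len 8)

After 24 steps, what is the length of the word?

gen 0: "00111101"  (len 8)
gen 1: "0111101"  (len 7)
gen 2: "111101"  (len 6)
gen 3: "11101111"  (len 8)
gen 4: "1101111101"  (len 10)
gen 5: "1011111010111"  (len 13)
gen 6: "011111010111111"  (len 15)
gen 7: "11111010111111"  (len 14)
gen 8: "11110101111110111"  (len 17)
gen 9: "1110101111110111111"  (len 19)
gen 10: "110101111110111111101"  (len 21)
gen 11: "101011111101111111010111"  (len 24)
gen 12: "01011111101111111010111111"  (len 26)
gen 13: "1011111101111111010111111"  (len 25)
gen 14: "0111111011111110101111110111"  (len 28)
gen 15: "111111011111110101111110111"  (len 27)
gen 16: "11111011111110101111110111101"  (len 29)
gen 17: "11110111111101011111101111010111"  (len 32)
gen 18: "1110111111101011111101111010111111"  (len 34)
gen 19: "110111111101011111101111010111111101"  (len 36)
gen 20: "101111111010111111011110101111111010111"  (len 39)
gen 21: "01111111010111111011110101111111010111111"  (len 41)
gen 22: "1111111010111111011110101111111010111111"  (len 40)
gen 23: "1111110101111110111101011111110101111110111"  (len 43)
gen 24: "111110101111110111101011111110101111110111111"  (len 45)

45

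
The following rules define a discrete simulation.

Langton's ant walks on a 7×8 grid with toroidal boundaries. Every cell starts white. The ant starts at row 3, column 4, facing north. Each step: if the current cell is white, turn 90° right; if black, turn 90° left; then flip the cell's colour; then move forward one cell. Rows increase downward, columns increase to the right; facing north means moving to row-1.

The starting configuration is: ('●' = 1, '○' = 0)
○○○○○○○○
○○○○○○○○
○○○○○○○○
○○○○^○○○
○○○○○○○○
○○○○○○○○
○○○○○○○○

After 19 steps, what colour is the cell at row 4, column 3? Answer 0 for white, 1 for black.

k=0  ○○○○○○○○
○○○○○○○○
○○○○○○○○
○○○○^○○○
○○○○○○○○
○○○○○○○○
○○○○○○○○
k=1  ○○○○○○○○
○○○○○○○○
○○○○○○○○
○○○○●>○○
○○○○○○○○
○○○○○○○○
○○○○○○○○
k=2  ○○○○○○○○
○○○○○○○○
○○○○○○○○
○○○○●●○○
○○○○○v○○
○○○○○○○○
○○○○○○○○
k=3  ○○○○○○○○
○○○○○○○○
○○○○○○○○
○○○○●●○○
○○○○<●○○
○○○○○○○○
○○○○○○○○
k=4  ○○○○○○○○
○○○○○○○○
○○○○○○○○
○○○○^●○○
○○○○●●○○
○○○○○○○○
○○○○○○○○
k=5  ○○○○○○○○
○○○○○○○○
○○○○○○○○
○○○<○●○○
○○○○●●○○
○○○○○○○○
○○○○○○○○
k=6  ○○○○○○○○
○○○○○○○○
○○○^○○○○
○○○●○●○○
○○○○●●○○
○○○○○○○○
○○○○○○○○
k=7  ○○○○○○○○
○○○○○○○○
○○○●>○○○
○○○●○●○○
○○○○●●○○
○○○○○○○○
○○○○○○○○
k=8  ○○○○○○○○
○○○○○○○○
○○○●●○○○
○○○●v●○○
○○○○●●○○
○○○○○○○○
○○○○○○○○
k=9  ○○○○○○○○
○○○○○○○○
○○○●●○○○
○○○<●●○○
○○○○●●○○
○○○○○○○○
○○○○○○○○
k=10  ○○○○○○○○
○○○○○○○○
○○○●●○○○
○○○○●●○○
○○○v●●○○
○○○○○○○○
○○○○○○○○
k=11  ○○○○○○○○
○○○○○○○○
○○○●●○○○
○○○○●●○○
○○<●●●○○
○○○○○○○○
○○○○○○○○
k=12  ○○○○○○○○
○○○○○○○○
○○○●●○○○
○○^○●●○○
○○●●●●○○
○○○○○○○○
○○○○○○○○
k=13  ○○○○○○○○
○○○○○○○○
○○○●●○○○
○○●>●●○○
○○●●●●○○
○○○○○○○○
○○○○○○○○
k=14  ○○○○○○○○
○○○○○○○○
○○○●●○○○
○○●●●●○○
○○●v●●○○
○○○○○○○○
○○○○○○○○
k=15  ○○○○○○○○
○○○○○○○○
○○○●●○○○
○○●●●●○○
○○●○>●○○
○○○○○○○○
○○○○○○○○
k=16  ○○○○○○○○
○○○○○○○○
○○○●●○○○
○○●●^●○○
○○●○○●○○
○○○○○○○○
○○○○○○○○
k=17  ○○○○○○○○
○○○○○○○○
○○○●●○○○
○○●<○●○○
○○●○○●○○
○○○○○○○○
○○○○○○○○
k=18  ○○○○○○○○
○○○○○○○○
○○○●●○○○
○○●○○●○○
○○●v○●○○
○○○○○○○○
○○○○○○○○
k=19  ○○○○○○○○
○○○○○○○○
○○○●●○○○
○○●○○●○○
○○<●○●○○
○○○○○○○○
○○○○○○○○

1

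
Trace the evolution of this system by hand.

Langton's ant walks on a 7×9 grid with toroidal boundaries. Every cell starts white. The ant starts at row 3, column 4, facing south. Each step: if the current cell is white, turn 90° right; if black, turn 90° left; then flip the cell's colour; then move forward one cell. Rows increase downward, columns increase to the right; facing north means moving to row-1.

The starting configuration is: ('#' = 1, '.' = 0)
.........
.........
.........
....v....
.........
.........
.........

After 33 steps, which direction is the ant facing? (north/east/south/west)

west

step 0: .........
.........
.........
....v....
.........
.........
.........
step 1: .........
.........
.........
...<#....
.........
.........
.........
step 2: .........
.........
...^.....
...##....
.........
.........
.........
step 3: .........
.........
...#>....
...##....
.........
.........
.........
step 4: .........
.........
...##....
...#v....
.........
.........
.........
step 5: .........
.........
...##....
...#.>...
.........
.........
.........
step 6: .........
.........
...##....
...#.#...
.....v...
.........
.........
step 7: .........
.........
...##....
...#.#...
....<#...
.........
.........
step 8: .........
.........
...##....
...#^#...
....##...
.........
.........
step 9: .........
.........
...##....
...##>...
....##...
.........
.........
step 10: .........
.........
...##^...
...##....
....##...
.........
.........
step 11: .........
.........
...###>..
...##....
....##...
.........
.........
step 12: .........
.........
...####..
...##.v..
....##...
.........
.........
step 13: .........
.........
...####..
...##<#..
....##...
.........
.........
step 14: .........
.........
...##^#..
...####..
....##...
.........
.........
step 15: .........
.........
...#<.#..
...####..
....##...
.........
.........
step 16: .........
.........
...#..#..
...#v##..
....##...
.........
.........
step 17: .........
.........
...#..#..
...#.>#..
....##...
.........
.........
step 18: .........
.........
...#.^#..
...#..#..
....##...
.........
.........
step 19: .........
.........
...#.#>..
...#..#..
....##...
.........
.........
step 20: .........
......^..
...#.#...
...#..#..
....##...
.........
.........
step 21: .........
......#>.
...#.#...
...#..#..
....##...
.........
.........
step 22: .........
......##.
...#.#.v.
...#..#..
....##...
.........
.........
step 23: .........
......##.
...#.#<#.
...#..#..
....##...
.........
.........
step 24: .........
......^#.
...#.###.
...#..#..
....##...
.........
.........
step 25: .........
.....<.#.
...#.###.
...#..#..
....##...
.........
.........
step 26: .....^...
.....#.#.
...#.###.
...#..#..
....##...
.........
.........
step 27: .....#>..
.....#.#.
...#.###.
...#..#..
....##...
.........
.........
step 28: .....##..
.....#v#.
...#.###.
...#..#..
....##...
.........
.........
step 29: .....##..
.....<##.
...#.###.
...#..#..
....##...
.........
.........
step 30: .....##..
......##.
...#.v##.
...#..#..
....##...
.........
.........
step 31: .....##..
......##.
...#..>#.
...#..#..
....##...
.........
.........
step 32: .....##..
......^#.
...#...#.
...#..#..
....##...
.........
.........
step 33: .....##..
.....<.#.
...#...#.
...#..#..
....##...
.........
.........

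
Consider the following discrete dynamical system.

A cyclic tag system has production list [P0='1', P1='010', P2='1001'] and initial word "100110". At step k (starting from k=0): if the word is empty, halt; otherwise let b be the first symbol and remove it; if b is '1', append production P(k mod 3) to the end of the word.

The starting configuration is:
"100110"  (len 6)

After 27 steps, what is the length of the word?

0) "100110"  (len 6)
1) "001101"  (len 6)
2) "01101"  (len 5)
3) "1101"  (len 4)
4) "1011"  (len 4)
5) "011010"  (len 6)
6) "11010"  (len 5)
7) "10101"  (len 5)
8) "0101010"  (len 7)
9) "101010"  (len 6)
10) "010101"  (len 6)
11) "10101"  (len 5)
12) "01011001"  (len 8)
13) "1011001"  (len 7)
14) "011001010"  (len 9)
15) "11001010"  (len 8)
16) "10010101"  (len 8)
17) "0010101010"  (len 10)
18) "010101010"  (len 9)
19) "10101010"  (len 8)
20) "0101010010"  (len 10)
21) "101010010"  (len 9)
22) "010100101"  (len 9)
23) "10100101"  (len 8)
24) "01001011001"  (len 11)
25) "1001011001"  (len 10)
26) "001011001010"  (len 12)
27) "01011001010"  (len 11)

11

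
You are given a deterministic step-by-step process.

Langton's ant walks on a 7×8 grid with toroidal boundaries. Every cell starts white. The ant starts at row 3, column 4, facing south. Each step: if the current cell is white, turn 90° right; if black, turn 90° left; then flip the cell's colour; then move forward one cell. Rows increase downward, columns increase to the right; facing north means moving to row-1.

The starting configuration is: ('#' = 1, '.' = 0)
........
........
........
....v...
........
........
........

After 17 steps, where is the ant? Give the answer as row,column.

gen 0: ........
........
........
....v...
........
........
........
gen 1: ........
........
........
...<#...
........
........
........
gen 2: ........
........
...^....
...##...
........
........
........
gen 3: ........
........
...#>...
...##...
........
........
........
gen 4: ........
........
...##...
...#v...
........
........
........
gen 5: ........
........
...##...
...#.>..
........
........
........
gen 6: ........
........
...##...
...#.#..
.....v..
........
........
gen 7: ........
........
...##...
...#.#..
....<#..
........
........
gen 8: ........
........
...##...
...#^#..
....##..
........
........
gen 9: ........
........
...##...
...##>..
....##..
........
........
gen 10: ........
........
...##^..
...##...
....##..
........
........
gen 11: ........
........
...###>.
...##...
....##..
........
........
gen 12: ........
........
...####.
...##.v.
....##..
........
........
gen 13: ........
........
...####.
...##<#.
....##..
........
........
gen 14: ........
........
...##^#.
...####.
....##..
........
........
gen 15: ........
........
...#<.#.
...####.
....##..
........
........
gen 16: ........
........
...#..#.
...#v##.
....##..
........
........
gen 17: ........
........
...#..#.
...#.>#.
....##..
........
........

3,5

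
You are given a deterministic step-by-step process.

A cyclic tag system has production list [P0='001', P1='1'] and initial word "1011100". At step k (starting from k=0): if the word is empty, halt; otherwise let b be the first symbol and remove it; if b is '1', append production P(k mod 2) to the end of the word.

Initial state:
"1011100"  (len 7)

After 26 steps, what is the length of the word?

8

0) "1011100"  (len 7)
1) "011100001"  (len 9)
2) "11100001"  (len 8)
3) "1100001001"  (len 10)
4) "1000010011"  (len 10)
5) "000010011001"  (len 12)
6) "00010011001"  (len 11)
7) "0010011001"  (len 10)
8) "010011001"  (len 9)
9) "10011001"  (len 8)
10) "00110011"  (len 8)
11) "0110011"  (len 7)
12) "110011"  (len 6)
13) "10011001"  (len 8)
14) "00110011"  (len 8)
15) "0110011"  (len 7)
16) "110011"  (len 6)
17) "10011001"  (len 8)
18) "00110011"  (len 8)
19) "0110011"  (len 7)
20) "110011"  (len 6)
21) "10011001"  (len 8)
22) "00110011"  (len 8)
23) "0110011"  (len 7)
24) "110011"  (len 6)
25) "10011001"  (len 8)
26) "00110011"  (len 8)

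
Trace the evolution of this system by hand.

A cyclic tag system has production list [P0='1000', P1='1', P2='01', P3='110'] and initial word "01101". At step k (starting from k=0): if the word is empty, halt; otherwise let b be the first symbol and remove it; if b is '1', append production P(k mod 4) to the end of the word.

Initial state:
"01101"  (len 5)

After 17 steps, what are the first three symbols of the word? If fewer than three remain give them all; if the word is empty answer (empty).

step 0: "01101"  (len 5)
step 1: "1101"  (len 4)
step 2: "1011"  (len 4)
step 3: "01101"  (len 5)
step 4: "1101"  (len 4)
step 5: "1011000"  (len 7)
step 6: "0110001"  (len 7)
step 7: "110001"  (len 6)
step 8: "10001110"  (len 8)
step 9: "00011101000"  (len 11)
step 10: "0011101000"  (len 10)
step 11: "011101000"  (len 9)
step 12: "11101000"  (len 8)
step 13: "11010001000"  (len 11)
step 14: "10100010001"  (len 11)
step 15: "010001000101"  (len 12)
step 16: "10001000101"  (len 11)
step 17: "00010001011000"  (len 14)

000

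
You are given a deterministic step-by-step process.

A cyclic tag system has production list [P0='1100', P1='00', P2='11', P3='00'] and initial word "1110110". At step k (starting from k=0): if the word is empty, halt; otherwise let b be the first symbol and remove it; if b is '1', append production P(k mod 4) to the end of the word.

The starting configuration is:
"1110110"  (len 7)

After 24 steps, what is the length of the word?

k=0  "1110110"  (len 7)
k=1  "1101101100"  (len 10)
k=2  "10110110000"  (len 11)
k=3  "011011000011"  (len 12)
k=4  "11011000011"  (len 11)
k=5  "10110000111100"  (len 14)
k=6  "011000011110000"  (len 15)
k=7  "11000011110000"  (len 14)
k=8  "100001111000000"  (len 15)
k=9  "000011110000001100"  (len 18)
k=10  "00011110000001100"  (len 17)
k=11  "0011110000001100"  (len 16)
k=12  "011110000001100"  (len 15)
k=13  "11110000001100"  (len 14)
k=14  "111000000110000"  (len 15)
k=15  "1100000011000011"  (len 16)
k=16  "10000001100001100"  (len 17)
k=17  "00000011000011001100"  (len 20)
k=18  "0000011000011001100"  (len 19)
k=19  "000011000011001100"  (len 18)
k=20  "00011000011001100"  (len 17)
k=21  "0011000011001100"  (len 16)
k=22  "011000011001100"  (len 15)
k=23  "11000011001100"  (len 14)
k=24  "100001100110000"  (len 15)

15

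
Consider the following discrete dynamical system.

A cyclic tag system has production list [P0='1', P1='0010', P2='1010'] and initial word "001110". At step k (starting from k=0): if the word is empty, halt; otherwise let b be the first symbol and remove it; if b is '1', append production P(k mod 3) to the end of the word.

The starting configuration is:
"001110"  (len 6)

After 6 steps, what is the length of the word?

9

step 0: "001110"  (len 6)
step 1: "01110"  (len 5)
step 2: "1110"  (len 4)
step 3: "1101010"  (len 7)
step 4: "1010101"  (len 7)
step 5: "0101010010"  (len 10)
step 6: "101010010"  (len 9)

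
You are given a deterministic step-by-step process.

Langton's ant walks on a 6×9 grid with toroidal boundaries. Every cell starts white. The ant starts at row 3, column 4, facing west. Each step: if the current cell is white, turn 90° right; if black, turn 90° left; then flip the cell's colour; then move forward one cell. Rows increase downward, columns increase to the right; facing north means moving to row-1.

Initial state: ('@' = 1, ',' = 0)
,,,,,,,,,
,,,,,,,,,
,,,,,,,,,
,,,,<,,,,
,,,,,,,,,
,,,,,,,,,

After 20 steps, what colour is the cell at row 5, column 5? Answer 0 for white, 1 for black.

0

t=0: ,,,,,,,,,
,,,,,,,,,
,,,,,,,,,
,,,,<,,,,
,,,,,,,,,
,,,,,,,,,
t=1: ,,,,,,,,,
,,,,,,,,,
,,,,^,,,,
,,,,@,,,,
,,,,,,,,,
,,,,,,,,,
t=2: ,,,,,,,,,
,,,,,,,,,
,,,,@>,,,
,,,,@,,,,
,,,,,,,,,
,,,,,,,,,
t=3: ,,,,,,,,,
,,,,,,,,,
,,,,@@,,,
,,,,@v,,,
,,,,,,,,,
,,,,,,,,,
t=4: ,,,,,,,,,
,,,,,,,,,
,,,,@@,,,
,,,,<@,,,
,,,,,,,,,
,,,,,,,,,
t=5: ,,,,,,,,,
,,,,,,,,,
,,,,@@,,,
,,,,,@,,,
,,,,v,,,,
,,,,,,,,,
t=6: ,,,,,,,,,
,,,,,,,,,
,,,,@@,,,
,,,,,@,,,
,,,<@,,,,
,,,,,,,,,
t=7: ,,,,,,,,,
,,,,,,,,,
,,,,@@,,,
,,,^,@,,,
,,,@@,,,,
,,,,,,,,,
t=8: ,,,,,,,,,
,,,,,,,,,
,,,,@@,,,
,,,@>@,,,
,,,@@,,,,
,,,,,,,,,
t=9: ,,,,,,,,,
,,,,,,,,,
,,,,@@,,,
,,,@@@,,,
,,,@v,,,,
,,,,,,,,,
t=10: ,,,,,,,,,
,,,,,,,,,
,,,,@@,,,
,,,@@@,,,
,,,@,>,,,
,,,,,,,,,
t=11: ,,,,,,,,,
,,,,,,,,,
,,,,@@,,,
,,,@@@,,,
,,,@,@,,,
,,,,,v,,,
t=12: ,,,,,,,,,
,,,,,,,,,
,,,,@@,,,
,,,@@@,,,
,,,@,@,,,
,,,,<@,,,
t=13: ,,,,,,,,,
,,,,,,,,,
,,,,@@,,,
,,,@@@,,,
,,,@^@,,,
,,,,@@,,,
t=14: ,,,,,,,,,
,,,,,,,,,
,,,,@@,,,
,,,@@@,,,
,,,@@>,,,
,,,,@@,,,
t=15: ,,,,,,,,,
,,,,,,,,,
,,,,@@,,,
,,,@@^,,,
,,,@@,,,,
,,,,@@,,,
t=16: ,,,,,,,,,
,,,,,,,,,
,,,,@@,,,
,,,@<,,,,
,,,@@,,,,
,,,,@@,,,
t=17: ,,,,,,,,,
,,,,,,,,,
,,,,@@,,,
,,,@,,,,,
,,,@v,,,,
,,,,@@,,,
t=18: ,,,,,,,,,
,,,,,,,,,
,,,,@@,,,
,,,@,,,,,
,,,@,>,,,
,,,,@@,,,
t=19: ,,,,,,,,,
,,,,,,,,,
,,,,@@,,,
,,,@,,,,,
,,,@,@,,,
,,,,@v,,,
t=20: ,,,,,,,,,
,,,,,,,,,
,,,,@@,,,
,,,@,,,,,
,,,@,@,,,
,,,,@,>,,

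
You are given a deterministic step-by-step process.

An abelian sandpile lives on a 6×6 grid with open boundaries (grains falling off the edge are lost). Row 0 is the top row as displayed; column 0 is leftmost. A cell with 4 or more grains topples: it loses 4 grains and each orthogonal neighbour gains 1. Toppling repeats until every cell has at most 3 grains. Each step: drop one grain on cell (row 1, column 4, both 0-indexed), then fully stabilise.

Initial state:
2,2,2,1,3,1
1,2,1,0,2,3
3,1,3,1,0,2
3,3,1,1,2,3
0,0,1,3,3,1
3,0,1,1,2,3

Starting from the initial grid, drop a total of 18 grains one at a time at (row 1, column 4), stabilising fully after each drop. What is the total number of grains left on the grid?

66

gen 0: 2,2,2,1,3,1
1,2,1,0,2,3
3,1,3,1,0,2
3,3,1,1,2,3
0,0,1,3,3,1
3,0,1,1,2,3
gen 1: 2,2,2,1,3,1
1,2,1,0,3,3
3,1,3,1,0,2
3,3,1,1,2,3
0,0,1,3,3,1
3,0,1,1,2,3
gen 2: 2,2,2,2,0,3
1,2,1,1,2,0
3,1,3,1,1,3
3,3,1,1,2,3
0,0,1,3,3,1
3,0,1,1,2,3
gen 3: 2,2,2,2,0,3
1,2,1,1,3,0
3,1,3,1,1,3
3,3,1,1,2,3
0,0,1,3,3,1
3,0,1,1,2,3
gen 4: 2,2,2,2,1,3
1,2,1,2,0,1
3,1,3,1,2,3
3,3,1,1,2,3
0,0,1,3,3,1
3,0,1,1,2,3
gen 5: 2,2,2,2,1,3
1,2,1,2,1,1
3,1,3,1,2,3
3,3,1,1,2,3
0,0,1,3,3,1
3,0,1,1,2,3
gen 6: 2,2,2,2,1,3
1,2,1,2,2,1
3,1,3,1,2,3
3,3,1,1,2,3
0,0,1,3,3,1
3,0,1,1,2,3
gen 7: 2,2,2,2,1,3
1,2,1,2,3,1
3,1,3,1,2,3
3,3,1,1,2,3
0,0,1,3,3,1
3,0,1,1,2,3
gen 8: 2,2,2,2,2,3
1,2,1,3,0,2
3,1,3,1,3,3
3,3,1,1,2,3
0,0,1,3,3,1
3,0,1,1,2,3
gen 9: 2,2,2,2,2,3
1,2,1,3,1,2
3,1,3,1,3,3
3,3,1,1,2,3
0,0,1,3,3,1
3,0,1,1,2,3
gen 10: 2,2,2,2,2,3
1,2,1,3,2,2
3,1,3,1,3,3
3,3,1,1,2,3
0,0,1,3,3,1
3,0,1,1,2,3
gen 11: 2,2,2,2,2,3
1,2,1,3,3,2
3,1,3,1,3,3
3,3,1,1,2,3
0,0,1,3,3,1
3,0,1,1,2,3
gen 12: 2,2,3,0,2,1
1,2,2,2,0,2
3,1,3,3,3,2
3,3,1,3,1,1
0,0,2,0,1,3
3,0,1,2,3,3
gen 13: 2,2,3,0,2,1
1,2,2,2,1,2
3,1,3,3,3,2
3,3,1,3,1,1
0,0,2,0,1,3
3,0,1,2,3,3
gen 14: 2,2,3,0,2,1
1,2,2,2,2,2
3,1,3,3,3,2
3,3,1,3,1,1
0,0,2,0,1,3
3,0,1,2,3,3
gen 15: 2,2,3,0,2,1
1,2,2,2,3,2
3,1,3,3,3,2
3,3,1,3,1,1
0,0,2,0,1,3
3,0,1,2,3,3
gen 16: 2,3,0,2,3,1
1,3,1,1,2,3
3,2,1,3,1,3
3,3,3,0,3,1
0,0,2,1,1,3
3,0,1,2,3,3
gen 17: 2,3,0,2,3,1
1,3,1,1,3,3
3,2,1,3,1,3
3,3,3,0,3,1
0,0,2,1,1,3
3,0,1,2,3,3
gen 18: 2,3,0,3,0,3
1,3,1,2,2,1
3,2,1,3,3,0
3,3,3,0,3,2
0,0,2,1,1,3
3,0,1,2,3,3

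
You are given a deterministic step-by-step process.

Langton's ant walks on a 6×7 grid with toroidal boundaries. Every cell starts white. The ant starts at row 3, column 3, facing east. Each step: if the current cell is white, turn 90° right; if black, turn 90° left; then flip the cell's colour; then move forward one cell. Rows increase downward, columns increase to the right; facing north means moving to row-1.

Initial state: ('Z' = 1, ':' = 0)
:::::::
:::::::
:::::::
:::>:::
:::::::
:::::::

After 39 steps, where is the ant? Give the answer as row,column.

gen 0: :::::::
:::::::
:::::::
:::>:::
:::::::
:::::::
gen 1: :::::::
:::::::
:::::::
:::Z:::
:::v:::
:::::::
gen 2: :::::::
:::::::
:::::::
:::Z:::
::<Z:::
:::::::
gen 3: :::::::
:::::::
:::::::
::^Z:::
::ZZ:::
:::::::
gen 4: :::::::
:::::::
:::::::
::Z>:::
::ZZ:::
:::::::
gen 5: :::::::
:::::::
:::^:::
::Z::::
::ZZ:::
:::::::
gen 6: :::::::
:::::::
:::Z>::
::Z::::
::ZZ:::
:::::::
gen 7: :::::::
:::::::
:::ZZ::
::Z:v::
::ZZ:::
:::::::
gen 8: :::::::
:::::::
:::ZZ::
::Z<Z::
::ZZ:::
:::::::
gen 9: :::::::
:::::::
:::^Z::
::ZZZ::
::ZZ:::
:::::::
gen 10: :::::::
:::::::
::<:Z::
::ZZZ::
::ZZ:::
:::::::
gen 11: :::::::
::^::::
::Z:Z::
::ZZZ::
::ZZ:::
:::::::
gen 12: :::::::
::Z>:::
::Z:Z::
::ZZZ::
::ZZ:::
:::::::
gen 13: :::::::
::ZZ:::
::ZvZ::
::ZZZ::
::ZZ:::
:::::::
gen 14: :::::::
::ZZ:::
::<ZZ::
::ZZZ::
::ZZ:::
:::::::
gen 15: :::::::
::ZZ:::
:::ZZ::
::vZZ::
::ZZ:::
:::::::
gen 16: :::::::
::ZZ:::
:::ZZ::
:::>Z::
::ZZ:::
:::::::
gen 17: :::::::
::ZZ:::
:::^Z::
::::Z::
::ZZ:::
:::::::
gen 18: :::::::
::ZZ:::
::<:Z::
::::Z::
::ZZ:::
:::::::
gen 19: :::::::
::^Z:::
::Z:Z::
::::Z::
::ZZ:::
:::::::
gen 20: :::::::
:<:Z:::
::Z:Z::
::::Z::
::ZZ:::
:::::::
gen 21: :^:::::
:Z:Z:::
::Z:Z::
::::Z::
::ZZ:::
:::::::
gen 22: :Z>::::
:Z:Z:::
::Z:Z::
::::Z::
::ZZ:::
:::::::
gen 23: :ZZ::::
:ZvZ:::
::Z:Z::
::::Z::
::ZZ:::
:::::::
gen 24: :ZZ::::
:<ZZ:::
::Z:Z::
::::Z::
::ZZ:::
:::::::
gen 25: :ZZ::::
::ZZ:::
:vZ:Z::
::::Z::
::ZZ:::
:::::::
gen 26: :ZZ::::
::ZZ:::
<ZZ:Z::
::::Z::
::ZZ:::
:::::::
gen 27: :ZZ::::
^:ZZ:::
ZZZ:Z::
::::Z::
::ZZ:::
:::::::
gen 28: :ZZ::::
Z>ZZ:::
ZZZ:Z::
::::Z::
::ZZ:::
:::::::
gen 29: :ZZ::::
ZZZZ:::
ZvZ:Z::
::::Z::
::ZZ:::
:::::::
gen 30: :ZZ::::
ZZZZ:::
Z:>:Z::
::::Z::
::ZZ:::
:::::::
gen 31: :ZZ::::
ZZ^Z:::
Z:::Z::
::::Z::
::ZZ:::
:::::::
gen 32: :ZZ::::
Z<:Z:::
Z:::Z::
::::Z::
::ZZ:::
:::::::
gen 33: :ZZ::::
Z::Z:::
Zv::Z::
::::Z::
::ZZ:::
:::::::
gen 34: :ZZ::::
Z::Z:::
<Z::Z::
::::Z::
::ZZ:::
:::::::
gen 35: :ZZ::::
Z::Z:::
:Z::Z::
v:::Z::
::ZZ:::
:::::::
gen 36: :ZZ::::
Z::Z:::
:Z::Z::
Z:::Z:<
::ZZ:::
:::::::
gen 37: :ZZ::::
Z::Z:::
:Z::Z:^
Z:::Z:Z
::ZZ:::
:::::::
gen 38: :ZZ::::
Z::Z:::
>Z::Z:Z
Z:::Z:Z
::ZZ:::
:::::::
gen 39: :ZZ::::
Z::Z:::
ZZ::Z:Z
v:::Z:Z
::ZZ:::
:::::::

3,0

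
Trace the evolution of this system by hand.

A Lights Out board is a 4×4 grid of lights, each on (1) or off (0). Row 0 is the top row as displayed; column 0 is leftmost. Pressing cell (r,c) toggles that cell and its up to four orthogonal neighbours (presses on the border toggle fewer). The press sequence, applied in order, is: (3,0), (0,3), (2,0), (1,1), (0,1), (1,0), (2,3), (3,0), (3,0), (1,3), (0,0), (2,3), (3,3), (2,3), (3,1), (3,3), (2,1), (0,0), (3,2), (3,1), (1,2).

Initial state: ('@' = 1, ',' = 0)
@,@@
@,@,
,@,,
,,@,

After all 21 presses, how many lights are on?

step 0: @,@@
@,@,
,@,,
,,@,
step 1: @,@@
@,@,
@@,,
@@@,
step 2: @,,,
@,@@
@@,,
@@@,
step 3: @,,,
,,@@
,,,,
,@@,
step 4: @@,,
@@,@
,@,,
,@@,
step 5: ,,@,
@,,@
,@,,
,@@,
step 6: @,@,
,@,@
@@,,
,@@,
step 7: @,@,
,@,,
@@@@
,@@@
step 8: @,@,
,@,,
,@@@
@,@@
step 9: @,@,
,@,,
@@@@
,@@@
step 10: @,@@
,@@@
@@@,
,@@@
step 11: ,@@@
@@@@
@@@,
,@@@
step 12: ,@@@
@@@,
@@,@
,@@,
step 13: ,@@@
@@@,
@@,,
,@,@
step 14: ,@@@
@@@@
@@@@
,@,,
step 15: ,@@@
@@@@
@,@@
@,@,
step 16: ,@@@
@@@@
@,@,
@,,@
step 17: ,@@@
@,@@
,@,,
@@,@
step 18: @,@@
,,@@
,@,,
@@,@
step 19: @,@@
,,@@
,@@,
@,@,
step 20: @,@@
,,@@
,,@,
,@,,
step 21: @,,@
,@,,
,,,,
,@,,

4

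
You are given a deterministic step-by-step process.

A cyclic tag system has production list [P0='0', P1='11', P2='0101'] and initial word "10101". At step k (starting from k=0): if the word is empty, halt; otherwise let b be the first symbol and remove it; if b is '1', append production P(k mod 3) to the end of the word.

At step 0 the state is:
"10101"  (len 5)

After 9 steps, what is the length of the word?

5

gen 0: "10101"  (len 5)
gen 1: "01010"  (len 5)
gen 2: "1010"  (len 4)
gen 3: "0100101"  (len 7)
gen 4: "100101"  (len 6)
gen 5: "0010111"  (len 7)
gen 6: "010111"  (len 6)
gen 7: "10111"  (len 5)
gen 8: "011111"  (len 6)
gen 9: "11111"  (len 5)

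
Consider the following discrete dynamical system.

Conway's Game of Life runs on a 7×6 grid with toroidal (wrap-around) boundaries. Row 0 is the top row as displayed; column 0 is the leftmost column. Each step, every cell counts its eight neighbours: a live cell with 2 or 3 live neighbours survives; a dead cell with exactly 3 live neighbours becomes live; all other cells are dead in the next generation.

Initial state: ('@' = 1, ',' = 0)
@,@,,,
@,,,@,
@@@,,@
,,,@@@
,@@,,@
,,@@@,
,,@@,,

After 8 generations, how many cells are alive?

3

gen 0: @,@,,,
@,,,@,
@@@,,@
,,,@@@
,@@,,@
,,@@@,
,,@@,,
gen 1: ,,@,,@
,,@@,,
,@@,,,
,,,@,,
@@,,,@
,,,,@,
,,,,@,
gen 2: ,,@,@,
,,,@,,
,@,,,,
,,,,,,
@,,,@@
@,,,@,
,,,@@@
gen 3: ,,@,,@
,,@@,,
,,,,,,
@,,,,@
@,,,@,
@,,,,,
,,,,,,
gen 4: ,,@@,,
,,@@,,
,,,,,,
@,,,,@
@@,,,,
,,,,,@
,,,,,,
gen 5: ,,@@,,
,,@@,,
,,,,,,
@@,,,@
,@,,,,
@,,,,,
,,,,,,
gen 6: ,,@@,,
,,@@,,
@@@,,,
@@,,,,
,@,,,@
,,,,,,
,,,,,,
gen 7: ,,@@,,
,,,,,,
@,,@,,
,,,,,@
,@,,,,
,,,,,,
,,,,,,
gen 8: ,,,,,,
,,@@,,
,,,,,,
@,,,,,
,,,,,,
,,,,,,
,,,,,,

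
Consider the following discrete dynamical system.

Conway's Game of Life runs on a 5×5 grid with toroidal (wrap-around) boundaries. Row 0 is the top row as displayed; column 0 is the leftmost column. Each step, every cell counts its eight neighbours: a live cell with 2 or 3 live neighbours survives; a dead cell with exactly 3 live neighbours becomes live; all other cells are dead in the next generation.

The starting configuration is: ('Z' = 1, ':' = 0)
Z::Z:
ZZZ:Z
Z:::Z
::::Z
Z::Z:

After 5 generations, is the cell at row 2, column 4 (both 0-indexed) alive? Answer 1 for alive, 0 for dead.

0

gen 0: Z::Z:
ZZZ:Z
Z:::Z
::::Z
Z::Z:
gen 1: :::Z:
::Z::
:::::
:::Z:
Z::Z:
gen 2: ::ZZZ
:::::
:::::
::::Z
::ZZ:
gen 3: ::Z:Z
:::Z:
:::::
:::Z:
::Z::
gen 4: ::Z::
:::Z:
:::::
:::::
::Z::
gen 5: ::ZZ:
:::::
:::::
:::::
:::::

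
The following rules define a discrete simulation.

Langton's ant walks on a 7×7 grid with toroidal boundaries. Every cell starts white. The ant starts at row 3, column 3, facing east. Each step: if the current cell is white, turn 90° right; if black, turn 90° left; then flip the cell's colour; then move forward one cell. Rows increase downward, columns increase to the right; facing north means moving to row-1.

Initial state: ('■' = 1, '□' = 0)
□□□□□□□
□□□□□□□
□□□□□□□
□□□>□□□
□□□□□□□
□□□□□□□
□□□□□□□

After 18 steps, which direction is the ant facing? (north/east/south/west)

west

0) □□□□□□□
□□□□□□□
□□□□□□□
□□□>□□□
□□□□□□□
□□□□□□□
□□□□□□□
1) □□□□□□□
□□□□□□□
□□□□□□□
□□□■□□□
□□□v□□□
□□□□□□□
□□□□□□□
2) □□□□□□□
□□□□□□□
□□□□□□□
□□□■□□□
□□<■□□□
□□□□□□□
□□□□□□□
3) □□□□□□□
□□□□□□□
□□□□□□□
□□^■□□□
□□■■□□□
□□□□□□□
□□□□□□□
4) □□□□□□□
□□□□□□□
□□□□□□□
□□■>□□□
□□■■□□□
□□□□□□□
□□□□□□□
5) □□□□□□□
□□□□□□□
□□□^□□□
□□■□□□□
□□■■□□□
□□□□□□□
□□□□□□□
6) □□□□□□□
□□□□□□□
□□□■>□□
□□■□□□□
□□■■□□□
□□□□□□□
□□□□□□□
7) □□□□□□□
□□□□□□□
□□□■■□□
□□■□v□□
□□■■□□□
□□□□□□□
□□□□□□□
8) □□□□□□□
□□□□□□□
□□□■■□□
□□■<■□□
□□■■□□□
□□□□□□□
□□□□□□□
9) □□□□□□□
□□□□□□□
□□□^■□□
□□■■■□□
□□■■□□□
□□□□□□□
□□□□□□□
10) □□□□□□□
□□□□□□□
□□<□■□□
□□■■■□□
□□■■□□□
□□□□□□□
□□□□□□□
11) □□□□□□□
□□^□□□□
□□■□■□□
□□■■■□□
□□■■□□□
□□□□□□□
□□□□□□□
12) □□□□□□□
□□■>□□□
□□■□■□□
□□■■■□□
□□■■□□□
□□□□□□□
□□□□□□□
13) □□□□□□□
□□■■□□□
□□■v■□□
□□■■■□□
□□■■□□□
□□□□□□□
□□□□□□□
14) □□□□□□□
□□■■□□□
□□<■■□□
□□■■■□□
□□■■□□□
□□□□□□□
□□□□□□□
15) □□□□□□□
□□■■□□□
□□□■■□□
□□v■■□□
□□■■□□□
□□□□□□□
□□□□□□□
16) □□□□□□□
□□■■□□□
□□□■■□□
□□□>■□□
□□■■□□□
□□□□□□□
□□□□□□□
17) □□□□□□□
□□■■□□□
□□□^■□□
□□□□■□□
□□■■□□□
□□□□□□□
□□□□□□□
18) □□□□□□□
□□■■□□□
□□<□■□□
□□□□■□□
□□■■□□□
□□□□□□□
□□□□□□□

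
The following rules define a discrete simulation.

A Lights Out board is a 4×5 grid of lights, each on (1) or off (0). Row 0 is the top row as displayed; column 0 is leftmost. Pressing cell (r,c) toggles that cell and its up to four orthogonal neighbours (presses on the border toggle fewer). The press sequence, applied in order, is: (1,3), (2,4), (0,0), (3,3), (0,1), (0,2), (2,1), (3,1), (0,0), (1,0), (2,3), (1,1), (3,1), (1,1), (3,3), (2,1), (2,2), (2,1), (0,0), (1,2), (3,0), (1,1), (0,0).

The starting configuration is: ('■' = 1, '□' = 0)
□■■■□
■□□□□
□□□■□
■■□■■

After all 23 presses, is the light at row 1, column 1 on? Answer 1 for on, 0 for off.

0) □■■■□
■□□□□
□□□■□
■■□■■
1) □■■□□
■□■■■
□□□□□
■■□■■
2) □■■□□
■□■■□
□□□■■
■■□■□
3) ■□■□□
□□■■□
□□□■■
■■□■□
4) ■□■□□
□□■■□
□□□□■
■■■□■
5) □■□□□
□■■■□
□□□□■
■■■□■
6) □□■■□
□■□■□
□□□□■
■■■□■
7) □□■■□
□□□■□
■■■□■
■□■□■
8) □□■■□
□□□■□
■□■□■
□■□□■
9) ■■■■□
■□□■□
■□■□■
□■□□■
10) □■■■□
□■□■□
□□■□■
□■□□■
11) □■■■□
□■□□□
□□□■□
□■□■■
12) □□■■□
■□■□□
□■□■□
□■□■■
13) □□■■□
■□■□□
□□□■□
■□■■■
14) □■■■□
□■□□□
□■□■□
■□■■■
15) □■■■□
□■□□□
□■□□□
■□□□□
16) □■■■□
□□□□□
■□■□□
■■□□□
17) □■■■□
□□■□□
■■□■□
■■■□□
18) □■■■□
□■■□□
□□■■□
■□■□□
19) ■□■■□
■■■□□
□□■■□
■□■□□
20) ■□□■□
■□□■□
□□□■□
■□■□□
21) ■□□■□
■□□■□
■□□■□
□■■□□
22) ■■□■□
□■■■□
■■□■□
□■■□□
23) □□□■□
■■■■□
■■□■□
□■■□□

1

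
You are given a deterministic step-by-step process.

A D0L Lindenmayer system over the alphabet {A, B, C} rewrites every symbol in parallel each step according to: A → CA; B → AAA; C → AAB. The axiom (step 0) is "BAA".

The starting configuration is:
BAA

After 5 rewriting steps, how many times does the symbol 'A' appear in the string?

135

t=0: BAA
t=1: AAACACA
t=2: CACACAAABCAAABCA
t=3: AABCAAABCAAABCACACAAAAAABCACACAAAAAABCA
t=4: CACAAAAAABCACACAAAAAABCACACAAAAAABCAAABCAAABCACACACACACAAAAAABCAAABCAAABCACACACACACAAAAAABCA
t=5: AABCAAABCACACACACACAAAAAABCAAABCAAABCACACACACACAAAAAABCAAA…BCACACAAAAAABCAAABCAAABCAAABCAAABCAAABCACACACACACAAAAAABCA  (len 218)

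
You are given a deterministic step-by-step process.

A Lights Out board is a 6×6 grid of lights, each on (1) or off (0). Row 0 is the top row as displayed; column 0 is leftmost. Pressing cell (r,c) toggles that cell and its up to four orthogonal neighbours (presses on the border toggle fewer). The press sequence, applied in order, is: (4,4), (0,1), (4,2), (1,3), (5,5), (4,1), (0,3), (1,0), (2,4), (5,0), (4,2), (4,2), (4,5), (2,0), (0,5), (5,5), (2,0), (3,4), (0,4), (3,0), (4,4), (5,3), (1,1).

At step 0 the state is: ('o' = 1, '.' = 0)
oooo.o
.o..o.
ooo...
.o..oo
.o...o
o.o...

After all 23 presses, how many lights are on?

0) oooo.o
.o..o.
ooo...
.o..oo
.o...o
o.o...
1) oooo.o
.o..o.
ooo...
.o...o
.o.oo.
o.o.o.
2) ...o.o
....o.
ooo...
.o...o
.o.oo.
o.o.o.
3) ...o.o
....o.
ooo...
.oo..o
..o.o.
o...o.
4) .....o
..oo..
oooo..
.oo..o
..o.o.
o...o.
5) .....o
..oo..
oooo..
.oo..o
..o.oo
o....o
6) .....o
..oo..
oooo..
..o..o
oo..oo
oo...o
7) ..oooo
..o...
oooo..
..o..o
oo..oo
oo...o
8) o.oooo
ooo...
.ooo..
..o..o
oo..oo
oo...o
9) o.oooo
ooo.o.
.oo.oo
..o.oo
oo..oo
oo...o
10) o.oooo
ooo.o.
.oo.oo
..o.oo
.o..oo
.....o
11) o.oooo
ooo.o.
.oo.oo
....oo
..oooo
..o..o
12) o.oooo
ooo.o.
.oo.oo
..o.oo
.o..oo
.....o
13) o.oooo
ooo.o.
.oo.oo
..o.o.
.o....
......
14) o.oooo
.oo.o.
o.o.oo
o.o.o.
.o....
......
15) o.oo..
.oo.oo
o.o.oo
o.o.o.
.o....
......
16) o.oo..
.oo.oo
o.o.oo
o.o.o.
.o...o
....oo
17) o.oo..
ooo.oo
.oo.oo
..o.o.
.o...o
....oo
18) o.oo..
ooo.oo
.oo..o
..oo.o
.o..oo
....oo
19) o.o.oo
ooo..o
.oo..o
..oo.o
.o..oo
....oo
20) o.o.oo
ooo..o
ooo..o
oooo.o
oo..oo
....oo
21) o.o.oo
ooo..o
ooo..o
oooooo
oo.o..
.....o
22) o.o.oo
ooo..o
ooo..o
oooooo
oo....
..oooo
23) ooo.oo
.....o
o.o..o
oooooo
oo....
..oooo

21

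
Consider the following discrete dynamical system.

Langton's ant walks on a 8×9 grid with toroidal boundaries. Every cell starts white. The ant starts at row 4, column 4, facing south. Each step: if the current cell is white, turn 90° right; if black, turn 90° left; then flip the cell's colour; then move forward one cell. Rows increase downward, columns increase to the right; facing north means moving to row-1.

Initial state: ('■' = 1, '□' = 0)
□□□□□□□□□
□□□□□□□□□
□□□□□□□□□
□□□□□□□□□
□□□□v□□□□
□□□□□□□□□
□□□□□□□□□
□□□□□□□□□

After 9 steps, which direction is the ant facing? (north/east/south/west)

step 0: □□□□□□□□□
□□□□□□□□□
□□□□□□□□□
□□□□□□□□□
□□□□v□□□□
□□□□□□□□□
□□□□□□□□□
□□□□□□□□□
step 1: □□□□□□□□□
□□□□□□□□□
□□□□□□□□□
□□□□□□□□□
□□□<■□□□□
□□□□□□□□□
□□□□□□□□□
□□□□□□□□□
step 2: □□□□□□□□□
□□□□□□□□□
□□□□□□□□□
□□□^□□□□□
□□□■■□□□□
□□□□□□□□□
□□□□□□□□□
□□□□□□□□□
step 3: □□□□□□□□□
□□□□□□□□□
□□□□□□□□□
□□□■>□□□□
□□□■■□□□□
□□□□□□□□□
□□□□□□□□□
□□□□□□□□□
step 4: □□□□□□□□□
□□□□□□□□□
□□□□□□□□□
□□□■■□□□□
□□□■v□□□□
□□□□□□□□□
□□□□□□□□□
□□□□□□□□□
step 5: □□□□□□□□□
□□□□□□□□□
□□□□□□□□□
□□□■■□□□□
□□□■□>□□□
□□□□□□□□□
□□□□□□□□□
□□□□□□□□□
step 6: □□□□□□□□□
□□□□□□□□□
□□□□□□□□□
□□□■■□□□□
□□□■□■□□□
□□□□□v□□□
□□□□□□□□□
□□□□□□□□□
step 7: □□□□□□□□□
□□□□□□□□□
□□□□□□□□□
□□□■■□□□□
□□□■□■□□□
□□□□<■□□□
□□□□□□□□□
□□□□□□□□□
step 8: □□□□□□□□□
□□□□□□□□□
□□□□□□□□□
□□□■■□□□□
□□□■^■□□□
□□□□■■□□□
□□□□□□□□□
□□□□□□□□□
step 9: □□□□□□□□□
□□□□□□□□□
□□□□□□□□□
□□□■■□□□□
□□□■■>□□□
□□□□■■□□□
□□□□□□□□□
□□□□□□□□□

east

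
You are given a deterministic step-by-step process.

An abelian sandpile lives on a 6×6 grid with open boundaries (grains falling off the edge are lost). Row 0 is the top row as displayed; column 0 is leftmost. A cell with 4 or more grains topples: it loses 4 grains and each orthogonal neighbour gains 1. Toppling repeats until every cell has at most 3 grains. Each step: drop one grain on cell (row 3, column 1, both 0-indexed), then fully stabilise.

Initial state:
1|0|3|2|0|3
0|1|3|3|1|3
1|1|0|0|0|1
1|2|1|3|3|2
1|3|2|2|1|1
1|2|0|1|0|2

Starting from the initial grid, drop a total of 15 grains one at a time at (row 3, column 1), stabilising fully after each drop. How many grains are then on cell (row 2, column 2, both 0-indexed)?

0) 1|0|3|2|0|3
0|1|3|3|1|3
1|1|0|0|0|1
1|2|1|3|3|2
1|3|2|2|1|1
1|2|0|1|0|2
1) 1|0|3|2|0|3
0|1|3|3|1|3
1|1|0|0|0|1
1|3|1|3|3|2
1|3|2|2|1|1
1|2|0|1|0|2
2) 1|0|3|2|0|3
0|1|3|3|1|3
1|2|0|0|0|1
2|1|2|3|3|2
2|0|3|2|1|1
1|3|0|1|0|2
3) 1|0|3|2|0|3
0|1|3|3|1|3
1|2|0|0|0|1
2|2|2|3|3|2
2|0|3|2|1|1
1|3|0|1|0|2
4) 1|0|3|2|0|3
0|1|3|3|1|3
1|2|0|0|0|1
2|3|2|3|3|2
2|0|3|2|1|1
1|3|0|1|0|2
5) 1|0|3|2|0|3
0|1|3|3|1|3
1|3|0|0|0|1
3|0|3|3|3|2
2|1|3|2|1|1
1|3|0|1|0|2
6) 1|0|3|2|0|3
0|1|3|3|1|3
1|3|0|0|0|1
3|1|3|3|3|2
2|1|3|2|1|1
1|3|0|1|0|2
7) 1|0|3|2|0|3
0|1|3|3|1|3
1|3|0|0|0|1
3|2|3|3|3|2
2|1|3|2|1|1
1|3|0|1|0|2
8) 1|0|3|2|0|3
0|1|3|3|1|3
1|3|0|0|0|1
3|3|3|3|3|2
2|1|3|2|1|1
1|3|0|1|0|2
9) 1|0|3|2|0|3
0|2|3|3|1|3
3|0|2|1|1|1
0|3|2|2|0|3
3|3|1|0|3|1
1|3|1|2|0|2
10) 1|0|3|2|0|3
0|2|3|3|1|3
3|1|2|1|1|1
2|1|3|2|0|3
0|2|2|0|3|1
3|0|2|2|0|2
11) 1|0|3|2|0|3
0|2|3|3|1|3
3|1|2|1|1|1
2|2|3|2|0|3
0|2|2|0|3|1
3|0|2|2|0|2
12) 1|0|3|2|0|3
0|2|3|3|1|3
3|1|2|1|1|1
2|3|3|2|0|3
0|2|2|0|3|1
3|0|2|2|0|2
13) 1|0|3|2|0|3
0|2|3|3|1|3
3|2|3|1|1|1
3|1|0|3|0|3
0|3|3|0|3|1
3|0|2|2|0|2
14) 1|0|3|2|0|3
0|2|3|3|1|3
3|2|3|1|1|1
3|2|0|3|0|3
0|3|3|0|3|1
3|0|2|2|0|2
15) 1|0|3|2|0|3
0|2|3|3|1|3
3|2|3|1|1|1
3|3|0|3|0|3
0|3|3|0|3|1
3|0|2|2|0|2

3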